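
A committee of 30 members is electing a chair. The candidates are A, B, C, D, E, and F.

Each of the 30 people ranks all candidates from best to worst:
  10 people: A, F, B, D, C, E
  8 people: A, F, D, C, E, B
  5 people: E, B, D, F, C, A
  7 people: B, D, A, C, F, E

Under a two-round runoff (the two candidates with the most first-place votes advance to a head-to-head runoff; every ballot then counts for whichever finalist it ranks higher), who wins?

Round 1 first-place votes: A 18, B 7, C 0, D 0, E 5, F 0. A and B advance.
Runoff: A is ranked above B on 18 ballots, B above A on 12.

A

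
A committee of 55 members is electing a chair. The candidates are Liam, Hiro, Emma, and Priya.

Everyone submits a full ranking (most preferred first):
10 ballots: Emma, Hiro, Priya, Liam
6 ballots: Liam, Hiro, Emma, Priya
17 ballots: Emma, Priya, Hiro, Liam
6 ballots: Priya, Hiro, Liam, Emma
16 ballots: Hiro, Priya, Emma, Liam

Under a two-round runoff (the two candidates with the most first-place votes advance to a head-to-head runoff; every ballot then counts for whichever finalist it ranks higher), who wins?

Hiro

Round 1 first-place votes: Liam 6, Hiro 16, Emma 27, Priya 6. Emma and Hiro advance.
Runoff: Emma is ranked above Hiro on 27 ballots, Hiro above Emma on 28.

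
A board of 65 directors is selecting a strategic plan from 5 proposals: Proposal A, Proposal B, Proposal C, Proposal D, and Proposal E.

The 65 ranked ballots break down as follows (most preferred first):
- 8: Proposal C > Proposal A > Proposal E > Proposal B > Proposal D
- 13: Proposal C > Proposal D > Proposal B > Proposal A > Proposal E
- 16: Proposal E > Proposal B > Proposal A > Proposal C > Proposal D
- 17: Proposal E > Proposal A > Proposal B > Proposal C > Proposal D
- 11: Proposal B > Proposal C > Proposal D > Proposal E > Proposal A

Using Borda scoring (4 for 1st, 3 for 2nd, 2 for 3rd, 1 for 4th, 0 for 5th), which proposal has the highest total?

Proposal B

Proposal A: 8×3 + 13×1 + 16×2 + 17×3 + 11×0 = 120
Proposal B: 8×1 + 13×2 + 16×3 + 17×2 + 11×4 = 160
Proposal C: 8×4 + 13×4 + 16×1 + 17×1 + 11×3 = 150
Proposal D: 8×0 + 13×3 + 16×0 + 17×0 + 11×2 = 61
Proposal E: 8×2 + 13×0 + 16×4 + 17×4 + 11×1 = 159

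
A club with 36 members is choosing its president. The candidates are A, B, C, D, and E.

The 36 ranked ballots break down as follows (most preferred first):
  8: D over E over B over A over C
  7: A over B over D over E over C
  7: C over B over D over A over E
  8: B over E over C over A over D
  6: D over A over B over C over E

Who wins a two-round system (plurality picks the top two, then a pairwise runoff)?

Round 1 first-place votes: A 7, B 8, C 7, D 14, E 0. D and B advance.
Runoff: D is ranked above B on 14 ballots, B above D on 22.

B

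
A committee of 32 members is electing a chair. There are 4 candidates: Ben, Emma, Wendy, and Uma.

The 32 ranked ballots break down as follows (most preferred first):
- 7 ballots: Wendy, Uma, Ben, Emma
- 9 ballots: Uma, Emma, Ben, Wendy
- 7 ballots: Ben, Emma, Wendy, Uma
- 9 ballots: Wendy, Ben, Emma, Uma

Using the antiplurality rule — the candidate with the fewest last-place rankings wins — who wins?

Last-place votes: Ben 0, Emma 7, Wendy 9, Uma 16.

Ben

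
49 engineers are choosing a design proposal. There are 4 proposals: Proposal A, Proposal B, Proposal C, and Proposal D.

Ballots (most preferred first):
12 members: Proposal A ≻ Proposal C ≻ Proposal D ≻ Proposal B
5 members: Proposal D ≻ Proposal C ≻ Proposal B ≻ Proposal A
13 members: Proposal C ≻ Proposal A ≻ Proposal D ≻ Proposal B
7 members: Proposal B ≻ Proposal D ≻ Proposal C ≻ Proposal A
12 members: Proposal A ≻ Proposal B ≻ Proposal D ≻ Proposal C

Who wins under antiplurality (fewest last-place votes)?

Proposal D

Last-place votes: Proposal A 12, Proposal B 25, Proposal C 12, Proposal D 0.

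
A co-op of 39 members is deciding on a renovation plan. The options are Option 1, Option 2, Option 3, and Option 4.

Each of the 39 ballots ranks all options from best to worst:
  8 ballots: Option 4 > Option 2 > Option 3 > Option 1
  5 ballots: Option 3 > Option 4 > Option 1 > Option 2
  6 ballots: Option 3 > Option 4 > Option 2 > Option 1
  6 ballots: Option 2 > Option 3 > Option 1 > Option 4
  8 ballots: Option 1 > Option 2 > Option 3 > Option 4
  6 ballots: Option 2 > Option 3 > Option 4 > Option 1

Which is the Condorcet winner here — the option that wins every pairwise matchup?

Option 2 vs Option 1: 26–13
Option 2 vs Option 3: 28–11
Option 2 vs Option 4: 20–19
Option 2 beats every other option.

Option 2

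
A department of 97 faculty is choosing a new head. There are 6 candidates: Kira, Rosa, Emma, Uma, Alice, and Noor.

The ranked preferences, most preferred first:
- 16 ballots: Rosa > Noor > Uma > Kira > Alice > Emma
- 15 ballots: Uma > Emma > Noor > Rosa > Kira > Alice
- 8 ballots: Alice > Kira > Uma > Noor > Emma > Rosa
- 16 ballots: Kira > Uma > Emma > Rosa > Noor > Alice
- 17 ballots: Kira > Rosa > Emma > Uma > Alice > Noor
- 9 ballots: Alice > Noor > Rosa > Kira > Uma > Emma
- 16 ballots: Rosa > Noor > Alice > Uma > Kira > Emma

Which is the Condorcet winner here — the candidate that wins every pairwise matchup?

Rosa vs Kira: 56–41
Rosa vs Emma: 58–39
Rosa vs Uma: 58–39
Rosa vs Alice: 80–17
Rosa vs Noor: 65–32
Rosa beats every other candidate.

Rosa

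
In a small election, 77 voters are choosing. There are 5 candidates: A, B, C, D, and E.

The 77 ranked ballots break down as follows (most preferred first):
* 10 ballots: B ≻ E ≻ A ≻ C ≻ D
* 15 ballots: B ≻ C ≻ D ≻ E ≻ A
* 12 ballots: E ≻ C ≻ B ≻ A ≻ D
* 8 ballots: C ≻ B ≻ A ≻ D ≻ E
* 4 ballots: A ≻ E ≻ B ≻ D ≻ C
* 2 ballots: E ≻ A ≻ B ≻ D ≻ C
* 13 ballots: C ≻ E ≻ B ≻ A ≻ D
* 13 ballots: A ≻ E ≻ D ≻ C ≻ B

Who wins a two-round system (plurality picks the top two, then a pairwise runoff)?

Round 1 first-place votes: A 17, B 25, C 21, D 0, E 14. B and C advance.
Runoff: B is ranked above C on 31 ballots, C above B on 46.

C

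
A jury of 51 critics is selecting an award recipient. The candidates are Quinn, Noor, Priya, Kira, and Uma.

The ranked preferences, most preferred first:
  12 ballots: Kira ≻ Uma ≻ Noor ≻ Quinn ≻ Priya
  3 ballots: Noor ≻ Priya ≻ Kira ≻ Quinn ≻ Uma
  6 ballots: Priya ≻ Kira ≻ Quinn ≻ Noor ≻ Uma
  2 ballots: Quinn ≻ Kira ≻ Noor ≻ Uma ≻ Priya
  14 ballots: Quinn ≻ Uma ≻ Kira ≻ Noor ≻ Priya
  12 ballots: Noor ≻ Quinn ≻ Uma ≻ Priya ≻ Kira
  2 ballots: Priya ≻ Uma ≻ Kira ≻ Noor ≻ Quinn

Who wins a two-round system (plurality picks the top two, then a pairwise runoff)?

Round 1 first-place votes: Quinn 16, Noor 15, Priya 8, Kira 12, Uma 0. Quinn and Noor advance.
Runoff: Quinn is ranked above Noor on 22 ballots, Noor above Quinn on 29.

Noor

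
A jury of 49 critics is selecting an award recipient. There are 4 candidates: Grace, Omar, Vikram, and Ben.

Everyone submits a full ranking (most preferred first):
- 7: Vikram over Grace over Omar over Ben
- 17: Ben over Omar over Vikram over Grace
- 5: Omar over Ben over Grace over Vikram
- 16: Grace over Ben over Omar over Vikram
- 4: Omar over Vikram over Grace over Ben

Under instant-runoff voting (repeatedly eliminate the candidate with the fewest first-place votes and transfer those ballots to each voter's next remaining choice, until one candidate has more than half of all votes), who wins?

Grace

Round 1: Grace 16, Omar 9, Vikram 7, Ben 17. Vikram eliminated.
Round 2: Grace 23, Omar 9, Ben 17. Omar eliminated.
Round 3: Grace 27, Ben 22. Grace has a majority (≥25).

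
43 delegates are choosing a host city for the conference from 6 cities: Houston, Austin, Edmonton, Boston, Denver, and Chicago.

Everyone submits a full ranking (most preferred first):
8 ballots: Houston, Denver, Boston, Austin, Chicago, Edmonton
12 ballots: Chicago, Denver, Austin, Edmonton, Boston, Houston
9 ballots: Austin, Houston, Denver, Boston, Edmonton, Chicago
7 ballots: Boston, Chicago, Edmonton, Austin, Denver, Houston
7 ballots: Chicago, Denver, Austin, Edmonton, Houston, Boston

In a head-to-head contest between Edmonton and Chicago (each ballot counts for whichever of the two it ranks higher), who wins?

Chicago

Edmonton is ranked above Chicago on 9 ballots; Chicago above Edmonton on 34.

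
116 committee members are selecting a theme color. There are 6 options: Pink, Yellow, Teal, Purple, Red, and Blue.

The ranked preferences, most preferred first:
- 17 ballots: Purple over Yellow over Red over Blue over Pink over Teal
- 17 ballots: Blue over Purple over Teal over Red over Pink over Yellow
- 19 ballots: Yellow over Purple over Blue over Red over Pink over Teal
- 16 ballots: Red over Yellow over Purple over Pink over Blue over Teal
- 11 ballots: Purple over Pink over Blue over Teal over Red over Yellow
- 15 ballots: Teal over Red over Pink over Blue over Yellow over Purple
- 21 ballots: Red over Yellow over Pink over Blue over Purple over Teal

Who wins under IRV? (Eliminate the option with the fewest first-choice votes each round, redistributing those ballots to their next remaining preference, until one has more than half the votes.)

Purple

Round 1: Pink 0, Yellow 19, Teal 15, Purple 28, Red 37, Blue 17. Pink eliminated.
Round 2: Yellow 19, Teal 15, Purple 28, Red 37, Blue 17. Teal eliminated.
Round 3: Yellow 19, Purple 28, Red 52, Blue 17. Blue eliminated.
Round 4: Yellow 19, Purple 45, Red 52. Yellow eliminated.
Round 5: Purple 64, Red 52. Purple has a majority (≥59).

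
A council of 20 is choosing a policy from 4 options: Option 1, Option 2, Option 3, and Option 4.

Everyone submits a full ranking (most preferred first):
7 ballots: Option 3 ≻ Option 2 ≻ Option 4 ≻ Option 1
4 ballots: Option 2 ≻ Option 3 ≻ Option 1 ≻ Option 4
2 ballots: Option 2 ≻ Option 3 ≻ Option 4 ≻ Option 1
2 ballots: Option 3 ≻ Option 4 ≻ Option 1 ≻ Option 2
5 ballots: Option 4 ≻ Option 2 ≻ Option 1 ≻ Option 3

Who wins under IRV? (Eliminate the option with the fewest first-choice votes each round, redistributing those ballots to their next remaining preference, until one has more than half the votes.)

Option 2

Round 1: Option 1 0, Option 2 6, Option 3 9, Option 4 5. Option 1 eliminated.
Round 2: Option 2 6, Option 3 9, Option 4 5. Option 4 eliminated.
Round 3: Option 2 11, Option 3 9. Option 2 has a majority (≥11).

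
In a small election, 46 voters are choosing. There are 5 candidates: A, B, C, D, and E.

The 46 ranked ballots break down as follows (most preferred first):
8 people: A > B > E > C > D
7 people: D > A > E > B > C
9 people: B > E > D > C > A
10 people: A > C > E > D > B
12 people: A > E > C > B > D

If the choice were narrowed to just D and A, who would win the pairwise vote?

D is ranked above A on 16 ballots; A above D on 30.

A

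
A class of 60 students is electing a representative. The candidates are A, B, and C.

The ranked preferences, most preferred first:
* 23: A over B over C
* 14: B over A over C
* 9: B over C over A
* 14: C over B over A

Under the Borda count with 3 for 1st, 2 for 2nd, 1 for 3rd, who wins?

B

A: 23×3 + 14×2 + 9×1 + 14×1 = 120
B: 23×2 + 14×3 + 9×3 + 14×2 = 143
C: 23×1 + 14×1 + 9×2 + 14×3 = 97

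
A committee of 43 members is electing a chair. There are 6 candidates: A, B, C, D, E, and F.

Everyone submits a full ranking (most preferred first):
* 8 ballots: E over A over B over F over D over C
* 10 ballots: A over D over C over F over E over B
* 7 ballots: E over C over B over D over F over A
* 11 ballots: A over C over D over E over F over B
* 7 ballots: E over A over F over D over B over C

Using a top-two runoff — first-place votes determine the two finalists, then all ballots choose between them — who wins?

E

Round 1 first-place votes: A 21, B 0, C 0, D 0, E 22, F 0. E and A advance.
Runoff: E is ranked above A on 22 ballots, A above E on 21.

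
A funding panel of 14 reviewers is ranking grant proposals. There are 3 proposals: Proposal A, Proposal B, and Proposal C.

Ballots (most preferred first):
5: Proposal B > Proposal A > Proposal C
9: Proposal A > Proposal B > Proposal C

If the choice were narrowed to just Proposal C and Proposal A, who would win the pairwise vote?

Proposal A

Proposal C is ranked above Proposal A on 0 ballots; Proposal A above Proposal C on 14.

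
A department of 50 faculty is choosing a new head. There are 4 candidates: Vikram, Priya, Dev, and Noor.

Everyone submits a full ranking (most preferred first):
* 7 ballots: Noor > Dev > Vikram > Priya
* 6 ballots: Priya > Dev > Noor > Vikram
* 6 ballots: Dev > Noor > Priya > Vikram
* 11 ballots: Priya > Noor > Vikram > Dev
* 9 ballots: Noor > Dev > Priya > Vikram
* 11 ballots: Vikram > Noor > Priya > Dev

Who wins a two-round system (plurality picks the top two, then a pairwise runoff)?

Round 1 first-place votes: Vikram 11, Priya 17, Dev 6, Noor 16. Priya and Noor advance.
Runoff: Priya is ranked above Noor on 17 ballots, Noor above Priya on 33.

Noor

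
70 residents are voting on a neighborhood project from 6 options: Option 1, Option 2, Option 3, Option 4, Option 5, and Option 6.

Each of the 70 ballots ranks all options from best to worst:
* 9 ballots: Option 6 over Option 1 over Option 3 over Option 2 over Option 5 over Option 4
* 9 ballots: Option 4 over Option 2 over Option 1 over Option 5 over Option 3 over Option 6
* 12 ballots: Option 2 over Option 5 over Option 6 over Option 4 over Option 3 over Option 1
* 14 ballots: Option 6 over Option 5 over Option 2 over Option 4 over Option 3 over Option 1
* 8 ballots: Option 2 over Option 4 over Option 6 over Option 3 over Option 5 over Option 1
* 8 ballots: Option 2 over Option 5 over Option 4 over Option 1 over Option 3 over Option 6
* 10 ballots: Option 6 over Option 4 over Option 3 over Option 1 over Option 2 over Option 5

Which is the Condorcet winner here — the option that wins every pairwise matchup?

Option 2

Option 2 vs Option 1: 51–19
Option 2 vs Option 3: 51–19
Option 2 vs Option 4: 51–19
Option 2 vs Option 5: 56–14
Option 2 vs Option 6: 37–33
Option 2 beats every other option.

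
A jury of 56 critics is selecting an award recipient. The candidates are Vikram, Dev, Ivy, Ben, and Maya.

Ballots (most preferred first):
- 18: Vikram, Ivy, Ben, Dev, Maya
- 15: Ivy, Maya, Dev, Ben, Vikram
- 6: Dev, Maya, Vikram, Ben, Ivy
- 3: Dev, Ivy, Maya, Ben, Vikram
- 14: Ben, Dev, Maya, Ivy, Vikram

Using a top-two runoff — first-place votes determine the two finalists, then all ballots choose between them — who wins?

Ivy

Round 1 first-place votes: Vikram 18, Dev 9, Ivy 15, Ben 14, Maya 0. Vikram and Ivy advance.
Runoff: Vikram is ranked above Ivy on 24 ballots, Ivy above Vikram on 32.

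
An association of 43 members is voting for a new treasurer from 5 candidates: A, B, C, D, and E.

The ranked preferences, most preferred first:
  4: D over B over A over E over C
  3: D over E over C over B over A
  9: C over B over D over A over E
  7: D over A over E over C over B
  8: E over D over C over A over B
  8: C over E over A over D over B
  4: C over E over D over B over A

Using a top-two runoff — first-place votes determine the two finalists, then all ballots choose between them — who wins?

D

Round 1 first-place votes: A 0, B 0, C 21, D 14, E 8. C and D advance.
Runoff: C is ranked above D on 21 ballots, D above C on 22.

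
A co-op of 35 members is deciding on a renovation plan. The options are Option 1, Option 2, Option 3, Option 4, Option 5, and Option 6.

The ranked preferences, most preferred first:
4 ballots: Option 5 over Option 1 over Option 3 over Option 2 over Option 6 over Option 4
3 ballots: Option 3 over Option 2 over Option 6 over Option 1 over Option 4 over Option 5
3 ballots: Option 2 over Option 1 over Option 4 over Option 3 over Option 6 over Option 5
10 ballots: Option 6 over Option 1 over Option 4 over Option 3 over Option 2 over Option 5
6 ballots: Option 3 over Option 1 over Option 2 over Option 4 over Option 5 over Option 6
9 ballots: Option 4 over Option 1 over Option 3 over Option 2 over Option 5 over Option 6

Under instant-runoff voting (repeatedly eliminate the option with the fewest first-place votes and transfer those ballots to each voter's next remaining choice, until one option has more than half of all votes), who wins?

Option 4

Round 1: Option 1 0, Option 2 3, Option 3 9, Option 4 9, Option 5 4, Option 6 10. Option 1 eliminated.
Round 2: Option 2 3, Option 3 9, Option 4 9, Option 5 4, Option 6 10. Option 2 eliminated.
Round 3: Option 3 9, Option 4 12, Option 5 4, Option 6 10. Option 5 eliminated.
Round 4: Option 3 13, Option 4 12, Option 6 10. Option 6 eliminated.
Round 5: Option 3 13, Option 4 22. Option 4 has a majority (≥18).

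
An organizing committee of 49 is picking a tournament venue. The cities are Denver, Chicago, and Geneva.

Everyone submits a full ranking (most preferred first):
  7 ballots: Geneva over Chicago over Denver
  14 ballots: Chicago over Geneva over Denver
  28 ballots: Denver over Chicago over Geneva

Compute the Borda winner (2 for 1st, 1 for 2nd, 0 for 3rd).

Chicago

Denver: 7×0 + 14×0 + 28×2 = 56
Chicago: 7×1 + 14×2 + 28×1 = 63
Geneva: 7×2 + 14×1 + 28×0 = 28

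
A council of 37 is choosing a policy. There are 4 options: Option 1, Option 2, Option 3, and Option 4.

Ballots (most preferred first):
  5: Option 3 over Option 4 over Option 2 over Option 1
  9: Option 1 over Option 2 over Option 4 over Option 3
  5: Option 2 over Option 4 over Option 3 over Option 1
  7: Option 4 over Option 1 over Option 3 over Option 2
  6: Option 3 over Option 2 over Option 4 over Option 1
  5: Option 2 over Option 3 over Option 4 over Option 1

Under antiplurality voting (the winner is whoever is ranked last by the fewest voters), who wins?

Option 4

Last-place votes: Option 1 21, Option 2 7, Option 3 9, Option 4 0.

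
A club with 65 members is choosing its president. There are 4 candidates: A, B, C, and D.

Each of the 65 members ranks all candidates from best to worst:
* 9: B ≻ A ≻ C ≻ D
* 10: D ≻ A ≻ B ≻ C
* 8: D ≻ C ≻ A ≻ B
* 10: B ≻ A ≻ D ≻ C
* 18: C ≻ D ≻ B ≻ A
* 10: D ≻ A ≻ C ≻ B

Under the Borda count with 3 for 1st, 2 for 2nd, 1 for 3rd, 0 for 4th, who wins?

A: 9×2 + 10×2 + 8×1 + 10×2 + 18×0 + 10×2 = 86
B: 9×3 + 10×1 + 8×0 + 10×3 + 18×1 + 10×0 = 85
C: 9×1 + 10×0 + 8×2 + 10×0 + 18×3 + 10×1 = 89
D: 9×0 + 10×3 + 8×3 + 10×1 + 18×2 + 10×3 = 130

D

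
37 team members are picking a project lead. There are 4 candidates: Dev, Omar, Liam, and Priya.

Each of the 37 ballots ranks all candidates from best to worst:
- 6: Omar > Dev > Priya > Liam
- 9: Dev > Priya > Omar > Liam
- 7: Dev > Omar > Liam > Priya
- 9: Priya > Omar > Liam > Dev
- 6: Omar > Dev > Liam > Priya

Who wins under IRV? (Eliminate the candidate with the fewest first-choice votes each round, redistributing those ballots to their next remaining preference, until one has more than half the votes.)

Omar

Round 1: Dev 16, Omar 12, Liam 0, Priya 9. Liam eliminated.
Round 2: Dev 16, Omar 12, Priya 9. Priya eliminated.
Round 3: Dev 16, Omar 21. Omar has a majority (≥19).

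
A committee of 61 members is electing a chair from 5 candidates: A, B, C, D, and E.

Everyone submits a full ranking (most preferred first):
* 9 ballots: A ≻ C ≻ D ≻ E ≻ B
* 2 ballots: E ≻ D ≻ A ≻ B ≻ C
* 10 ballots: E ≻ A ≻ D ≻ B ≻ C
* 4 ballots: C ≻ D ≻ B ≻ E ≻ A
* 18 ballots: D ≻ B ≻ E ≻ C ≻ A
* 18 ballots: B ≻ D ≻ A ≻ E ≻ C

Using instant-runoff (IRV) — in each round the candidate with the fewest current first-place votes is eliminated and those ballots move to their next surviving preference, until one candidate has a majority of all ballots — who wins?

Round 1: A 9, B 18, C 4, D 18, E 12. C eliminated.
Round 2: A 9, B 18, D 22, E 12. A eliminated.
Round 3: B 18, D 31, E 12. D has a majority (≥31).

D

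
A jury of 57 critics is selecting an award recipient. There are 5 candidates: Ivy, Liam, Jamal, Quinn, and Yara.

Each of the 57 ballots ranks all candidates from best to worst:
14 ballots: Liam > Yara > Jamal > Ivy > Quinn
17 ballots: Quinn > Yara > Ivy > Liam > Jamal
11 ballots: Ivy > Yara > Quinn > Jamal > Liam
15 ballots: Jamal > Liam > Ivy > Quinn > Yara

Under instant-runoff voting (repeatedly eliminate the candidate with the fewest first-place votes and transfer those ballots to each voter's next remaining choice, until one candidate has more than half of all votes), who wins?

Jamal

Round 1: Ivy 11, Liam 14, Jamal 15, Quinn 17, Yara 0. Yara eliminated.
Round 2: Ivy 11, Liam 14, Jamal 15, Quinn 17. Ivy eliminated.
Round 3: Liam 14, Jamal 15, Quinn 28. Liam eliminated.
Round 4: Jamal 29, Quinn 28. Jamal has a majority (≥29).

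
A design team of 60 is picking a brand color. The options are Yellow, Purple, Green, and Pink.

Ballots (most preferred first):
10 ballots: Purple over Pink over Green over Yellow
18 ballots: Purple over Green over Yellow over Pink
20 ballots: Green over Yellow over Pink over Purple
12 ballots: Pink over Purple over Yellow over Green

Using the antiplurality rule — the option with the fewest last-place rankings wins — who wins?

Last-place votes: Yellow 10, Purple 20, Green 12, Pink 18.

Yellow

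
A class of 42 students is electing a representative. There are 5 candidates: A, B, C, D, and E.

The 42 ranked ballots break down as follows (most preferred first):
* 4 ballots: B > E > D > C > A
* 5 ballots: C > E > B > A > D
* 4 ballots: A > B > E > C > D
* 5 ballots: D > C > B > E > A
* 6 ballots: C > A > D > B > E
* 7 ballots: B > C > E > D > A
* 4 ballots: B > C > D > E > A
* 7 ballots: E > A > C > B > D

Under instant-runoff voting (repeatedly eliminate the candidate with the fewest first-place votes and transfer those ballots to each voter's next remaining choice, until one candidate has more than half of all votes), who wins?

Round 1: A 4, B 15, C 11, D 5, E 7. A eliminated.
Round 2: B 19, C 11, D 5, E 7. D eliminated.
Round 3: B 19, C 16, E 7. E eliminated.
Round 4: B 19, C 23. C has a majority (≥22).

C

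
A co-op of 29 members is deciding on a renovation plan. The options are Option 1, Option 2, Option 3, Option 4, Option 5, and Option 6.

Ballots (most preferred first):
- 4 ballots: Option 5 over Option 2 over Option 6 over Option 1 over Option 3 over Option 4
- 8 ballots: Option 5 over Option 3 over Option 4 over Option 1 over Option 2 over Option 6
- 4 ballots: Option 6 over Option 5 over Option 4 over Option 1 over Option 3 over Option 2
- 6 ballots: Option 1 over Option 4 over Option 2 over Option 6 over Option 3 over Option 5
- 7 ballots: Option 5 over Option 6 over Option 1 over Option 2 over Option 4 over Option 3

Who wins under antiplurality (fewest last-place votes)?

Option 1

Last-place votes: Option 1 0, Option 2 4, Option 3 7, Option 4 4, Option 5 6, Option 6 8.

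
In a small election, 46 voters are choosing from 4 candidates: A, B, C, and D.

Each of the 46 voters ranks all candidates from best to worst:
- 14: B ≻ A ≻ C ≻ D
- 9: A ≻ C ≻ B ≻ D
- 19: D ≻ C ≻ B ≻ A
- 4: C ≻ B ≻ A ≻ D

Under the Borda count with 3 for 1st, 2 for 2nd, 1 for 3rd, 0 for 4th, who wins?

C

A: 14×2 + 9×3 + 19×0 + 4×1 = 59
B: 14×3 + 9×1 + 19×1 + 4×2 = 78
C: 14×1 + 9×2 + 19×2 + 4×3 = 82
D: 14×0 + 9×0 + 19×3 + 4×0 = 57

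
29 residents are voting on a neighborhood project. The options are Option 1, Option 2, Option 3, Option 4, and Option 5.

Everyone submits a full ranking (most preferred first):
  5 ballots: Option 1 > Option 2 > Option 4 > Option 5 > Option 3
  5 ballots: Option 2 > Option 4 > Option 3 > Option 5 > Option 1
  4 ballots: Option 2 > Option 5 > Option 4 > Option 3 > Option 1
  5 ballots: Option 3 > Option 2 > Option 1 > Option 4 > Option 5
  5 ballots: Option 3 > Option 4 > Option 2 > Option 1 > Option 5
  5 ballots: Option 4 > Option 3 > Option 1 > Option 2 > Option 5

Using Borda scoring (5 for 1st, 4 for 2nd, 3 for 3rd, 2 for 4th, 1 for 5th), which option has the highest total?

Option 2

Option 1: 5×5 + 5×1 + 4×1 + 5×3 + 5×2 + 5×3 = 74
Option 2: 5×4 + 5×5 + 4×5 + 5×4 + 5×3 + 5×2 = 110
Option 3: 5×1 + 5×3 + 4×2 + 5×5 + 5×5 + 5×4 = 98
Option 4: 5×3 + 5×4 + 4×3 + 5×2 + 5×4 + 5×5 = 102
Option 5: 5×2 + 5×2 + 4×4 + 5×1 + 5×1 + 5×1 = 51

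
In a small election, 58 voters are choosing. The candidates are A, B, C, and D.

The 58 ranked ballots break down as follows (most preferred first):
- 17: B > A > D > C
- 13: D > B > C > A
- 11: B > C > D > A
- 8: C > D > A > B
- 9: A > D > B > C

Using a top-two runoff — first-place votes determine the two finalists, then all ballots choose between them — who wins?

Round 1 first-place votes: A 9, B 28, C 8, D 13. B and D advance.
Runoff: B is ranked above D on 28 ballots, D above B on 30.

D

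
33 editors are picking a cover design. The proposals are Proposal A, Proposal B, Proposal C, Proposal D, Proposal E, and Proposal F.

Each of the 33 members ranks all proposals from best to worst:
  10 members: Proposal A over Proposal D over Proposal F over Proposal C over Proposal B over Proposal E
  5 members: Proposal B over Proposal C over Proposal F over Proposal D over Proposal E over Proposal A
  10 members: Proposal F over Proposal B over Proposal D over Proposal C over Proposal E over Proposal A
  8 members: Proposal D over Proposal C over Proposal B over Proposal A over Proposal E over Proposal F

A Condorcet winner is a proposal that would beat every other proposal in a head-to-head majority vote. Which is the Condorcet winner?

Proposal D vs Proposal A: 23–10
Proposal D vs Proposal B: 18–15
Proposal D vs Proposal C: 28–5
Proposal D vs Proposal E: 33–0
Proposal D vs Proposal F: 18–15
Proposal D beats every other proposal.

Proposal D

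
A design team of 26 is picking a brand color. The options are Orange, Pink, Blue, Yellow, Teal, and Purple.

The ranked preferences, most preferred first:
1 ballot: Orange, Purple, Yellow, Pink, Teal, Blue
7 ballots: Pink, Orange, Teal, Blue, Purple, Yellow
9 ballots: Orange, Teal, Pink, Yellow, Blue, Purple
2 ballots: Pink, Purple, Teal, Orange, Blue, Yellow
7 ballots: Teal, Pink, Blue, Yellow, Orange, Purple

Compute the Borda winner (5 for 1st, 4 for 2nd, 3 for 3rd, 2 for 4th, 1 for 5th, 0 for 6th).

Pink

Orange: 1×5 + 7×4 + 9×5 + 2×2 + 7×1 = 89
Pink: 1×2 + 7×5 + 9×3 + 2×5 + 7×4 = 102
Blue: 1×0 + 7×2 + 9×1 + 2×1 + 7×3 = 46
Yellow: 1×3 + 7×0 + 9×2 + 2×0 + 7×2 = 35
Teal: 1×1 + 7×3 + 9×4 + 2×3 + 7×5 = 99
Purple: 1×4 + 7×1 + 9×0 + 2×4 + 7×0 = 19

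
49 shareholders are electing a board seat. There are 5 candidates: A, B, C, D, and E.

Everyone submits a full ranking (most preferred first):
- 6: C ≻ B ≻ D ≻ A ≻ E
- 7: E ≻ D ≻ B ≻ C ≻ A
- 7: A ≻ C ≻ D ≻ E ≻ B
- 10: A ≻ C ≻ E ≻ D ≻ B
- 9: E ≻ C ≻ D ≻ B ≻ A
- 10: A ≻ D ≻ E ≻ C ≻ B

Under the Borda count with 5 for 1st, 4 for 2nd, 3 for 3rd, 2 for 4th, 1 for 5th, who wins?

C

A: 6×2 + 7×1 + 7×5 + 10×5 + 9×1 + 10×5 = 163
B: 6×4 + 7×3 + 7×1 + 10×1 + 9×2 + 10×1 = 90
C: 6×5 + 7×2 + 7×4 + 10×4 + 9×4 + 10×2 = 168
D: 6×3 + 7×4 + 7×3 + 10×2 + 9×3 + 10×4 = 154
E: 6×1 + 7×5 + 7×2 + 10×3 + 9×5 + 10×3 = 160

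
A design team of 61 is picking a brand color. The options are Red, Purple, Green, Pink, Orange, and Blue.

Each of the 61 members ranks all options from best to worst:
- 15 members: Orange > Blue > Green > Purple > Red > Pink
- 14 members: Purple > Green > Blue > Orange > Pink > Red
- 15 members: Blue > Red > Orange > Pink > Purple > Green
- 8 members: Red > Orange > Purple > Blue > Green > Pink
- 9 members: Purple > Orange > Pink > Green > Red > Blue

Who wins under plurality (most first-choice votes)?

First-place votes: Red 8, Purple 23, Green 0, Pink 0, Orange 15, Blue 15.

Purple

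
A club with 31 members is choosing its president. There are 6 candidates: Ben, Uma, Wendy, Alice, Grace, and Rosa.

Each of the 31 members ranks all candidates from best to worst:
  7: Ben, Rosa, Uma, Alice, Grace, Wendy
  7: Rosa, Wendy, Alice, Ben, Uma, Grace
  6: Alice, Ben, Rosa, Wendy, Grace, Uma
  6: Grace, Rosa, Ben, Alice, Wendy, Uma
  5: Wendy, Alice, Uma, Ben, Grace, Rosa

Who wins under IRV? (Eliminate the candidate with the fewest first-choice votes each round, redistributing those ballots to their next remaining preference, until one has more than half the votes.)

Round 1: Ben 7, Uma 0, Wendy 5, Alice 6, Grace 6, Rosa 7. Uma eliminated.
Round 2: Ben 7, Wendy 5, Alice 6, Grace 6, Rosa 7. Wendy eliminated.
Round 3: Ben 7, Alice 11, Grace 6, Rosa 7. Grace eliminated.
Round 4: Ben 7, Alice 11, Rosa 13. Ben eliminated.
Round 5: Alice 11, Rosa 20. Rosa has a majority (≥16).

Rosa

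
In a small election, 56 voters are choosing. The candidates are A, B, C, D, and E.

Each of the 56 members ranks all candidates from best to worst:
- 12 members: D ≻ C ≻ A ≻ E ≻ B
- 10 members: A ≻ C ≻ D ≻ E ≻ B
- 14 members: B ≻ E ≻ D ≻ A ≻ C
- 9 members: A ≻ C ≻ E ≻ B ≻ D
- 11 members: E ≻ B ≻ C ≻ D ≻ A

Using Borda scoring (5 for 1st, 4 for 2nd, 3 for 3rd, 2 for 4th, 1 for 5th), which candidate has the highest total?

E

A: 12×3 + 10×5 + 14×2 + 9×5 + 11×1 = 170
B: 12×1 + 10×1 + 14×5 + 9×2 + 11×4 = 154
C: 12×4 + 10×4 + 14×1 + 9×4 + 11×3 = 171
D: 12×5 + 10×3 + 14×3 + 9×1 + 11×2 = 163
E: 12×2 + 10×2 + 14×4 + 9×3 + 11×5 = 182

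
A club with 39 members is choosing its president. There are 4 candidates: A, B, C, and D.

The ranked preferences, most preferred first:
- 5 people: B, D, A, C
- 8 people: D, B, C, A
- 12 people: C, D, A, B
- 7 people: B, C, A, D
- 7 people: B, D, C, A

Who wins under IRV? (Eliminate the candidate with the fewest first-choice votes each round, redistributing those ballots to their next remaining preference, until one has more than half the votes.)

B

Round 1: A 0, B 19, C 12, D 8. A eliminated.
Round 2: B 19, C 12, D 8. D eliminated.
Round 3: B 27, C 12. B has a majority (≥20).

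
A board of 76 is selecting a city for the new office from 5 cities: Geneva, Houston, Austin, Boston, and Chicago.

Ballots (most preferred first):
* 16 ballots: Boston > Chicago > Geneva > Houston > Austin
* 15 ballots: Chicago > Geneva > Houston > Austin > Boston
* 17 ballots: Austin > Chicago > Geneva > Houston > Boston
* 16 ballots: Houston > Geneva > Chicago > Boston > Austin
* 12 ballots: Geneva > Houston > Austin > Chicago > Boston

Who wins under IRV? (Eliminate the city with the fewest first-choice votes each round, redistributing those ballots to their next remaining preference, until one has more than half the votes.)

Round 1: Geneva 12, Houston 16, Austin 17, Boston 16, Chicago 15. Geneva eliminated.
Round 2: Houston 28, Austin 17, Boston 16, Chicago 15. Chicago eliminated.
Round 3: Houston 43, Austin 17, Boston 16. Houston has a majority (≥39).

Houston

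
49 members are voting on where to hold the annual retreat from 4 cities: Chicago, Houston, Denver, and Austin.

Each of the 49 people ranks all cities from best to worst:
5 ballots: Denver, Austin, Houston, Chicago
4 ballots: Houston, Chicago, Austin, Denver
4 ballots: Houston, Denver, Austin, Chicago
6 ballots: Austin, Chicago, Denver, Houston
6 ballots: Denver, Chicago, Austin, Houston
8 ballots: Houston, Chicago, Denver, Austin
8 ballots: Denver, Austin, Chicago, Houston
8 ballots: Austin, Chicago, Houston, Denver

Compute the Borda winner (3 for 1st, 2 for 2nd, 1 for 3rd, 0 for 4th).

Chicago: 5×0 + 4×2 + 4×0 + 6×2 + 6×2 + 8×2 + 8×1 + 8×2 = 72
Houston: 5×1 + 4×3 + 4×3 + 6×0 + 6×0 + 8×3 + 8×0 + 8×1 = 61
Denver: 5×3 + 4×0 + 4×2 + 6×1 + 6×3 + 8×1 + 8×3 + 8×0 = 79
Austin: 5×2 + 4×1 + 4×1 + 6×3 + 6×1 + 8×0 + 8×2 + 8×3 = 82

Austin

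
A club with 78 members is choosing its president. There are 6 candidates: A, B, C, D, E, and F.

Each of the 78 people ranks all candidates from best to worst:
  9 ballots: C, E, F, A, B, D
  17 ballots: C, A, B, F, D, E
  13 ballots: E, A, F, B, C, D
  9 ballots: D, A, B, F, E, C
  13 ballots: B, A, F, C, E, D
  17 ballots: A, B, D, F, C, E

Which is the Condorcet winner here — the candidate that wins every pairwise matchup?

A

A vs B: 65–13
A vs C: 52–26
A vs D: 69–9
A vs E: 56–22
A vs F: 69–9
A beats every other candidate.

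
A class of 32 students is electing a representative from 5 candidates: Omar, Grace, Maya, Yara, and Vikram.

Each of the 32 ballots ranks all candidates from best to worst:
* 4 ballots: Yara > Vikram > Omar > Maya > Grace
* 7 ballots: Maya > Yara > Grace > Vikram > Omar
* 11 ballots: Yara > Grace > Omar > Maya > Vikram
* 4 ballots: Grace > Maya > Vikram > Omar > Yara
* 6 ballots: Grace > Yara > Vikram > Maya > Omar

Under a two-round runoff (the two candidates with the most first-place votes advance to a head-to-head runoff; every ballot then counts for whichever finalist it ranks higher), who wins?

Yara

Round 1 first-place votes: Omar 0, Grace 10, Maya 7, Yara 15, Vikram 0. Yara and Grace advance.
Runoff: Yara is ranked above Grace on 22 ballots, Grace above Yara on 10.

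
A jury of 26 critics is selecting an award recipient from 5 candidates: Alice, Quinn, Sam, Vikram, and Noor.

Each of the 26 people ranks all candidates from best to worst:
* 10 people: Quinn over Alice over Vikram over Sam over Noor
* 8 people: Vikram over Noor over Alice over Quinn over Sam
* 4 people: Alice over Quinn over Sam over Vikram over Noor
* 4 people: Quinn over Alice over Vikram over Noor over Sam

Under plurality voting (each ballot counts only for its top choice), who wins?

Quinn

First-place votes: Alice 4, Quinn 14, Sam 0, Vikram 8, Noor 0.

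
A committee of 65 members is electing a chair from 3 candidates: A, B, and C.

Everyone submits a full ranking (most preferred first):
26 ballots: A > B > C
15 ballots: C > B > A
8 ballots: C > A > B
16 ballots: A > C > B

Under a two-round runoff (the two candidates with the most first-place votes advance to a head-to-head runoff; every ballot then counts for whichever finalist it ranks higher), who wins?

A

Round 1 first-place votes: A 42, B 0, C 23. A and C advance.
Runoff: A is ranked above C on 42 ballots, C above A on 23.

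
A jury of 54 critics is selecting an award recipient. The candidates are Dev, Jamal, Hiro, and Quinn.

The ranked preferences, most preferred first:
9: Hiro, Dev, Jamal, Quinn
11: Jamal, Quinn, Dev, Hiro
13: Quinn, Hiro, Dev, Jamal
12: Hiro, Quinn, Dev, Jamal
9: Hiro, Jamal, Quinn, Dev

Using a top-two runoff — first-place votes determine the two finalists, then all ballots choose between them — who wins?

Hiro

Round 1 first-place votes: Dev 0, Jamal 11, Hiro 30, Quinn 13. Hiro and Quinn advance.
Runoff: Hiro is ranked above Quinn on 30 ballots, Quinn above Hiro on 24.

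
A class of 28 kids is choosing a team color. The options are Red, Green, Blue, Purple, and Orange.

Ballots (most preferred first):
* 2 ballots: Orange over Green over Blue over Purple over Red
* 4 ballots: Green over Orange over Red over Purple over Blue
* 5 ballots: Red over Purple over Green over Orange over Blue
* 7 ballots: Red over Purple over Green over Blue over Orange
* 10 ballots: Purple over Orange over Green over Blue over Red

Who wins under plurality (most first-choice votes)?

First-place votes: Red 12, Green 4, Blue 0, Purple 10, Orange 2.

Red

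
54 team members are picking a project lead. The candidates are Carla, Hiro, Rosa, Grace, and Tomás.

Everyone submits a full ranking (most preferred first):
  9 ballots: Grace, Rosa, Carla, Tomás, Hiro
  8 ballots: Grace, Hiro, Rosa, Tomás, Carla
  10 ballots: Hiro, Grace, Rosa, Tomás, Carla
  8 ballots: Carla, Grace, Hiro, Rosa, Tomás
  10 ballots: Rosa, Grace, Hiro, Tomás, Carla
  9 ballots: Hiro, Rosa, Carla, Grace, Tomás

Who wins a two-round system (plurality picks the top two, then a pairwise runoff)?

Grace

Round 1 first-place votes: Carla 8, Hiro 19, Rosa 10, Grace 17, Tomás 0. Hiro and Grace advance.
Runoff: Hiro is ranked above Grace on 19 ballots, Grace above Hiro on 35.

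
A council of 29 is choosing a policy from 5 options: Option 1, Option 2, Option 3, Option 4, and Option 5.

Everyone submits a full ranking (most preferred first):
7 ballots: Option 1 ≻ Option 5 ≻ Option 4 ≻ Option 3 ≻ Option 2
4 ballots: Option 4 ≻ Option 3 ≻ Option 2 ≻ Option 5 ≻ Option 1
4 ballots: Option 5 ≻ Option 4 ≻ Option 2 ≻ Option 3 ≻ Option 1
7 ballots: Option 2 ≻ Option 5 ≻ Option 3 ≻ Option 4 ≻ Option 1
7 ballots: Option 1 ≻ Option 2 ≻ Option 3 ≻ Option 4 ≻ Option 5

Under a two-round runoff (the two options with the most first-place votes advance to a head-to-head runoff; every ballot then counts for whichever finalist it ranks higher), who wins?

Option 2

Round 1 first-place votes: Option 1 14, Option 2 7, Option 3 0, Option 4 4, Option 5 4. Option 1 and Option 2 advance.
Runoff: Option 1 is ranked above Option 2 on 14 ballots, Option 2 above Option 1 on 15.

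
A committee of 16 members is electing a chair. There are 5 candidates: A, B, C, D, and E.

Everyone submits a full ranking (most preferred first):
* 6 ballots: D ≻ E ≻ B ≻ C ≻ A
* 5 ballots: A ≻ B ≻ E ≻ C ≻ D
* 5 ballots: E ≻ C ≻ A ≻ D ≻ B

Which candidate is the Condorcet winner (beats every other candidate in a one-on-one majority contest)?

E

E vs A: 11–5
E vs B: 11–5
E vs C: 16–0
E vs D: 10–6
E beats every other candidate.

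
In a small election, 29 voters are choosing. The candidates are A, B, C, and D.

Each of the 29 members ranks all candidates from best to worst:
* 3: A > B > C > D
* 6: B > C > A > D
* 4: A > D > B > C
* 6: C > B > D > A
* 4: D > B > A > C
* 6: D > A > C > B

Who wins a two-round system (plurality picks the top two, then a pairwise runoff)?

Round 1 first-place votes: A 7, B 6, C 6, D 10. D and A advance.
Runoff: D is ranked above A on 16 ballots, A above D on 13.

D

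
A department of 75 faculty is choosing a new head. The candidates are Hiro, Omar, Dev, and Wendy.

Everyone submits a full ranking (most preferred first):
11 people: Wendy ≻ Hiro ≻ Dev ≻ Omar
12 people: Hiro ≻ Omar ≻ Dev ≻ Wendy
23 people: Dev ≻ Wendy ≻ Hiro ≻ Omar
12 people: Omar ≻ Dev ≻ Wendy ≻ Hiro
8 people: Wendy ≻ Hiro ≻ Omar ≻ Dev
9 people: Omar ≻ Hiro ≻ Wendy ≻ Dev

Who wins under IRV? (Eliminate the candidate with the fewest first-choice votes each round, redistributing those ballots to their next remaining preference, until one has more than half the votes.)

Omar

Round 1: Hiro 12, Omar 21, Dev 23, Wendy 19. Hiro eliminated.
Round 2: Omar 33, Dev 23, Wendy 19. Wendy eliminated.
Round 3: Omar 41, Dev 34. Omar has a majority (≥38).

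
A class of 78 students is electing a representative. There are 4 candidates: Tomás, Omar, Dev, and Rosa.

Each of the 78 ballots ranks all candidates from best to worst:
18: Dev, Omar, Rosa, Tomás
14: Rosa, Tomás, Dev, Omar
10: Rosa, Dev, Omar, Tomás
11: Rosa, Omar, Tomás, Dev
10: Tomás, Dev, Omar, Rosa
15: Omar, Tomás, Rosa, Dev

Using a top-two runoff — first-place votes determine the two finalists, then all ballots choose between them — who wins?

Round 1 first-place votes: Tomás 10, Omar 15, Dev 18, Rosa 35. Rosa and Dev advance.
Runoff: Rosa is ranked above Dev on 50 ballots, Dev above Rosa on 28.

Rosa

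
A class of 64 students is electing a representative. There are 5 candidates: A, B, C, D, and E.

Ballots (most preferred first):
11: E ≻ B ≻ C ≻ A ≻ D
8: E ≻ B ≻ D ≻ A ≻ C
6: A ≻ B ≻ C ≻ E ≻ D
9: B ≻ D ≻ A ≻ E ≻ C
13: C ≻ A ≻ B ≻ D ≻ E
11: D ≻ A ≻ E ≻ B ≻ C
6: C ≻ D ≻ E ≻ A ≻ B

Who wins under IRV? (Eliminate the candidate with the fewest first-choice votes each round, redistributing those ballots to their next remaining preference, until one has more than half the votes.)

E

Round 1: A 6, B 9, C 19, D 11, E 19. A eliminated.
Round 2: B 15, C 19, D 11, E 19. D eliminated.
Round 3: B 15, C 19, E 30. B eliminated.
Round 4: C 25, E 39. E has a majority (≥33).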